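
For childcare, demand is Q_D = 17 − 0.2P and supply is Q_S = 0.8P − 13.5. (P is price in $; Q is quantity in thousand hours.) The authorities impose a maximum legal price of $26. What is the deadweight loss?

In inverse form: demand P = 85 − 5Q, supply P = 16.875 + 1.25Q.
Competitive equilibrium: 85 − 5Q = 16.875 + 1.25Q → Q* = 10.9, P* = 30.5.
At the ceiling P = 26, quantity supplied = (26 − 16.875)/1.25 = 7.3.
Willingness to pay at Q' = 7.3: 85 − 5·7.3 = 48.5.
ΔQ = 10.9 − 7.3 = 3.6; wedge = 48.5 − 26 = 22.5.
DWL = ½ × 3.6 × 22.5 = $40.50 thousand.

$40.50 thousand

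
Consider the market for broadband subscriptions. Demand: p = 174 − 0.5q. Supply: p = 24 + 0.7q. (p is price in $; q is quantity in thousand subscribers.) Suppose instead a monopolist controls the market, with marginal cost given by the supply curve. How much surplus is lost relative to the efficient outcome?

$810.99 thousand

Competitive equilibrium: 174 − 0.5q = 24 + 0.7q → q* = 125, p* = 111.5.
Marginal revenue: MR = 174 − q. Set MR = MC: 174 − q = 24 + 0.7q → q_m = 88.2353.
Price p_m = 174 − 0.5·88.2353 = 129.8824; MC(q_m) = 24 + 0.7·88.2353 = 85.7647.
Competitive q* = 125, so Δq = 36.7647; wedge = 129.8824 − 85.7647 = 44.1177.
The triangle = ½ × 36.7647 × 44.1177 = $810.99 thousand.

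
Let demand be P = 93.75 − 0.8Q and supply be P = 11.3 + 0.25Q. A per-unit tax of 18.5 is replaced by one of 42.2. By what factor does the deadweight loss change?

5.203

Competitive equilibrium: 93.75 − 0.8Q = 11.3 + 0.25Q → Q* = 78.5238, P* = 30.931.
For a per-unit tax t: ΔQ = t/1.05, so DWL = ½·t·(t/1.05) = t²/2.1.
At t = 18.5: DWL = 162.976. At t = 42.2: DWL = 848.019.
Ratio = (42.2/18.5)² = 5.203.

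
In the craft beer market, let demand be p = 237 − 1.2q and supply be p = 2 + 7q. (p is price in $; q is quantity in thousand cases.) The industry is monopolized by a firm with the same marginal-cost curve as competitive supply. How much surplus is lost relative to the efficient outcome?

Competitive equilibrium: 237 − 1.2q = 2 + 7q → q* = 28.6585, p* = 202.6098.
Marginal revenue: MR = 237 − 2.4q. Set MR = MC: 237 − 2.4q = 2 + 7q → q_m = 25.
Price p_m = 237 − 1.2·25 = 207; MC(q_m) = 2 + 7·25 = 177.
Competitive q* = 28.6585, so Δq = 3.6585; wedge = 207 − 177 = 30.
Welfare loss = ½ × 3.6585 × 30 = $54.88 thousand.

$54.88 thousand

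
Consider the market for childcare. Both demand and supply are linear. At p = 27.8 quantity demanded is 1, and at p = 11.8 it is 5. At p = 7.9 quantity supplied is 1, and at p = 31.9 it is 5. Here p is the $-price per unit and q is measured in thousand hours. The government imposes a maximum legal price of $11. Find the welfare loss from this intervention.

Demand slope = (11.8 − 27.8)/(5 − 1) = −4, so p = 31.8 − 4q.
Supply slope = (31.9 − 7.9)/(5 − 1) = 6, so p = 1.9 + 6q.
Competitive equilibrium: 31.8 − 4q = 1.9 + 6q → q* = 2.99, p* = 19.84.
At the ceiling p = 11, quantity supplied = (11 − 1.9)/6 = 1.5167.
Willingness to pay at q' = 1.5167: 31.8 − 4·1.5167 = 25.7332.
Δq = 2.99 − 1.5167 = 1.4733; wedge = 25.7332 − 11 = 14.7332.
The triangle = ½ × 1.4733 × 14.7332 = $10.85 thousand.

$10.85 thousand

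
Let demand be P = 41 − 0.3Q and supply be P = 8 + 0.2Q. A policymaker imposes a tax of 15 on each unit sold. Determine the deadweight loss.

Competitive equilibrium: 41 − 0.3Q = 8 + 0.2Q → Q* = 66, P* = 21.2.
With the tax, the buyer price exceeds the seller price by 15: (41 − 0.3Q) − (8 + 0.2Q) = 15 → Q' = 36.
ΔQ = 66 − 36 = 30; the wedge equals the tax, 15.
Deadweight loss = ½ × 30 × 15 = 225.

225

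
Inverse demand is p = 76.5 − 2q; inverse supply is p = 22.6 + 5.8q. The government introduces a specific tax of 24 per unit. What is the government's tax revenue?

92

Competitive equilibrium: 76.5 − 2q = 22.6 + 5.8q → q* = 6.9103, p* = 62.6795.
With the tax, the buyer price exceeds the seller price by 24: (76.5 − 2q) − (22.6 + 5.8q) = 24 → q' = 3.8333.
Tax revenue = 24 × 3.8333 = 92.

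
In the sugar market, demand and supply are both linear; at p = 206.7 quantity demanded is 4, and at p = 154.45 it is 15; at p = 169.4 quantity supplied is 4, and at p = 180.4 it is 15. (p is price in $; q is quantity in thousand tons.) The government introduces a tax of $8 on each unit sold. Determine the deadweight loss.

Demand slope = (154.45 − 206.7)/(15 − 4) = −4.75, so p = 225.7 − 4.75q.
Supply slope = (180.4 − 169.4)/(15 − 4) = 1, so p = 165.4 + q.
Competitive equilibrium: 225.7 − 4.75q = 165.4 + q → q* = 10.487, p* = 175.887.
With the tax, the buyer price exceeds the seller price by 8: (225.7 − 4.75q) − (165.4 + q) = 8 → q' = 9.0957.
Δq = 10.487 − 9.0957 = 1.3913; the wedge equals the tax, 8.
DWL = ½ × 1.3913 × 8 = $5.57 thousand.

$5.57 thousand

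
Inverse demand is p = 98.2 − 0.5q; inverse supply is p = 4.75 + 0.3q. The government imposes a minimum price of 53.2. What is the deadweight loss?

287.56

Competitive equilibrium: 98.2 − 0.5q = 4.75 + 0.3q → q* = 116.8125, p* = 39.7938.
At the floor p = 53.2, quantity demanded = (98.2 − 53.2)/0.5 = 90.
Sellers' marginal cost at q' = 90: 4.75 + 0.3·90 = 31.75.
Δq = 116.8125 − 90 = 26.8125; wedge = 53.2 − 31.75 = 21.45.
Welfare loss = ½ × 26.8125 × 21.45 = 287.56.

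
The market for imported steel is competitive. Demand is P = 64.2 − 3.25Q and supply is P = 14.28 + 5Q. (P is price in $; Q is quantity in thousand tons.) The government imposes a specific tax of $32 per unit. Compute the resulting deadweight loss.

Competitive equilibrium: 64.2 − 3.25Q = 14.28 + 5Q → Q* = 6.0509, P* = 44.5345.
With the tax, the buyer price exceeds the seller price by 32: (64.2 − 3.25Q) − (14.28 + 5Q) = 32 → Q' = 2.1721.
ΔQ = 6.0509 − 2.1721 = 3.8788; the wedge equals the tax, 32.
DWL = ½ × 3.8788 × 32 = $62.06 thousand.

$62.06 thousand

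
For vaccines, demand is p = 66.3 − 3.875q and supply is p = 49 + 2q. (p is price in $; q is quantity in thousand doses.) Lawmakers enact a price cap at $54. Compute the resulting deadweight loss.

Competitive equilibrium: 66.3 − 3.875q = 49 + 2q → q* = 2.9447, p* = 54.8894.
At the ceiling p = 54, quantity supplied = (54 − 49)/2 = 2.5.
Willingness to pay at q' = 2.5: 66.3 − 3.875·2.5 = 56.6125.
Δq = 2.9447 − 2.5 = 0.4447; wedge = 56.6125 − 54 = 2.6125.
Welfare loss = ½ × 0.4447 × 2.6125 = $0.58 thousand.

$0.58 thousand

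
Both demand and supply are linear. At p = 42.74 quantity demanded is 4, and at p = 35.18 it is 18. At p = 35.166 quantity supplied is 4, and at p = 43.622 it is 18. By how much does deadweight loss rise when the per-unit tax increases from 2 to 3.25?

Demand slope = (35.18 − 42.74)/(18 − 4) = −0.54, so p = 44.9 − 0.54q.
Supply slope = (43.622 − 35.166)/(18 − 4) = 0.604, so p = 32.75 + 0.604q.
Competitive equilibrium: 44.9 − 0.54q = 32.75 + 0.604q → q* = 10.6206, p* = 39.1649.
For a per-unit tax t: Δq = t/1.144, so DWL = ½·t·(t/1.144) = t²/2.288.
At t = 2: DWL = 1.748. At t = 3.25: DWL = 4.616.
Increase = 4.616 − 1.748 = 2.87.

2.87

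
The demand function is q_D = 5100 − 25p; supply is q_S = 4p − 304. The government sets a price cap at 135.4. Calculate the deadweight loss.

6021.27

In inverse form: demand p = 204 − 0.04q, supply p = 76 + 0.25q.
Competitive equilibrium: 204 − 0.04q = 76 + 0.25q → q* = 441.3793, p* = 186.3448.
At the ceiling p = 135.4, quantity supplied = (135.4 − 76)/0.25 = 237.6.
Willingness to pay at q' = 237.6: 204 − 0.04·237.6 = 194.496.
Δq = 441.3793 − 237.6 = 203.7793; wedge = 194.496 − 135.4 = 59.096.
DWL = ½ × 203.7793 × 59.096 = 6021.27.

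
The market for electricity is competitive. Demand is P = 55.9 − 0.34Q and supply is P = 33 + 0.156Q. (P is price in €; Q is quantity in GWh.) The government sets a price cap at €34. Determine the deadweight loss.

Competitive equilibrium: 55.9 − 0.34Q = 33 + 0.156Q → Q* = 46.1694, P* = 40.2024.
At the ceiling P = 34, quantity supplied = (34 − 33)/0.156 = 6.4103.
Willingness to pay at Q' = 6.4103: 55.9 − 0.34·6.4103 = 53.7205.
ΔQ = 46.1694 − 6.4103 = 39.7591; wedge = 53.7205 − 34 = 19.7205.
Deadweight loss = ½ × 39.7591 × 19.7205 = €392.03.

€392.03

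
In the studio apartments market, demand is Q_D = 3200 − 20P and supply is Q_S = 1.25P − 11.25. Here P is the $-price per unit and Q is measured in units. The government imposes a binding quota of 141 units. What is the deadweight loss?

In inverse form: demand P = 160 − 0.05Q, supply P = 9 + 0.8Q.
Competitive equilibrium: 160 − 0.05Q = 9 + 0.8Q → Q* = 177.6471, P* = 151.1176.
At Q = 141: demand price = 160 − 0.05·141 = 152.95; supply price = 9 + 0.8·141 = 121.8.
ΔQ = 177.6471 − 141 = 36.6471; wedge = 152.95 − 121.8 = 31.15.
Deadweight loss = ½ × 36.6471 × 31.15 = $570.78.

$570.78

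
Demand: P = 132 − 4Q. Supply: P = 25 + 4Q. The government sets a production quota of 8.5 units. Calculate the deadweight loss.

Competitive equilibrium: 132 − 4Q = 25 + 4Q → Q* = 13.375, P* = 78.5.
At Q = 8.5: demand price = 132 − 4·8.5 = 98; supply price = 25 + 4·8.5 = 59.
ΔQ = 13.375 − 8.5 = 4.875; wedge = 98 − 59 = 39.
Welfare loss = ½ × 4.875 × 39 = 95.06.

95.06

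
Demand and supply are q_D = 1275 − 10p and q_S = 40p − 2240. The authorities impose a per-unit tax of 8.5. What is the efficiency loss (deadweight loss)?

289

In inverse form: demand p = 127.5 − 0.1q, supply p = 56 + 0.025q.
Competitive equilibrium: 127.5 − 0.1q = 56 + 0.025q → q* = 572, p* = 70.3.
With the tax, the buyer price exceeds the seller price by 8.5: (127.5 − 0.1q) − (56 + 0.025q) = 8.5 → q' = 504.
Δq = 572 − 504 = 68; the wedge equals the tax, 8.5.
DWL = ½ × 68 × 8.5 = 289.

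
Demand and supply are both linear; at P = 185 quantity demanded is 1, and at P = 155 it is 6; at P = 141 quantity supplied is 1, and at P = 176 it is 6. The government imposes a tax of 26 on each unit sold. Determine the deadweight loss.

Demand slope = (155 − 185)/(6 − 1) = −6, so P = 191 − 6Q.
Supply slope = (176 − 141)/(6 − 1) = 7, so P = 134 + 7Q.
Competitive equilibrium: 191 − 6Q = 134 + 7Q → Q* = 4.3846, P* = 164.6923.
With the tax, the buyer price exceeds the seller price by 26: (191 − 6Q) − (134 + 7Q) = 26 → Q' = 2.3846.
ΔQ = 4.3846 − 2.3846 = 2; the wedge equals the tax, 26.
Welfare loss = ½ × 2 × 26 = 26.

26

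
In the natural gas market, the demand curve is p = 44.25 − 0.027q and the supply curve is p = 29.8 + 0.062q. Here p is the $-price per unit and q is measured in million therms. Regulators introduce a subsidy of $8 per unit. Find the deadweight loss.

Competitive equilibrium: 44.25 − 0.027q = 29.8 + 0.062q → q* = 162.3596, p* = 39.8663.
The subsidy lowers effective supply by 8: p = 21.8 + 0.062q.
New quantity: 44.25 − 0.027q = 21.8 + 0.062q → q' = 252.2472.
Overproduction Δq = 252.2472 − 162.3596 = 89.8876; wedge = subsidy = 8.
The triangle = ½ × 89.8876 × 8 = $359.55 million.

$359.55 million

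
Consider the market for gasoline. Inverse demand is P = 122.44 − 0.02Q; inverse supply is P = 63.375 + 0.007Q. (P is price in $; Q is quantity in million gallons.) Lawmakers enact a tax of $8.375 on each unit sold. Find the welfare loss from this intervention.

Competitive equilibrium: 122.44 − 0.02Q = 63.375 + 0.007Q → Q* = 2187.5926, P* = 78.6881.
With the tax, the buyer price exceeds the seller price by 8.375: (122.44 − 0.02Q) − (63.375 + 0.007Q) = 8.375 → Q' = 1877.4074.
ΔQ = 2187.5926 − 1877.4074 = 310.1852; the wedge equals the tax, 8.375.
Deadweight loss = ½ × 310.1852 × 8.375 = $1298.90 million.

$1298.90 million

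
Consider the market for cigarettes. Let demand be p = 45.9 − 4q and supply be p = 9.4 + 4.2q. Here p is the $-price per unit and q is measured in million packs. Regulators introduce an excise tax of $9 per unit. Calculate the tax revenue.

Competitive equilibrium: 45.9 − 4q = 9.4 + 4.2q → q* = 4.4512, p* = 28.0951.
With the tax, the buyer price exceeds the seller price by 9: (45.9 − 4q) − (9.4 + 4.2q) = 9 → q' = 3.3537.
Tax revenue = 9 × 3.3537 = $30.18 million.

$30.18 million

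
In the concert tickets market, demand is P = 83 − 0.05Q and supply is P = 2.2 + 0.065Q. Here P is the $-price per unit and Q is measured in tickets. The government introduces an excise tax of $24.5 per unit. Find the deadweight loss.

Competitive equilibrium: 83 − 0.05Q = 2.2 + 0.065Q → Q* = 702.6087, P* = 47.8696.
With the tax, the buyer price exceeds the seller price by 24.5: (83 − 0.05Q) − (2.2 + 0.065Q) = 24.5 → Q' = 489.5652.
ΔQ = 702.6087 − 489.5652 = 213.0435; the wedge equals the tax, 24.5.
The triangle = ½ × 213.0435 × 24.5 = $2609.78.

$2609.78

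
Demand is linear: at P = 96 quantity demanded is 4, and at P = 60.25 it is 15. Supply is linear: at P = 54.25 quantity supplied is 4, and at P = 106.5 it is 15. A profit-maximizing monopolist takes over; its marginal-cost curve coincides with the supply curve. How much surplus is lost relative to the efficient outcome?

28.37

Demand slope = (60.25 − 96)/(15 − 4) = −3.25, so P = 109 − 3.25Q.
Supply slope = (106.5 − 54.25)/(15 − 4) = 4.75, so P = 35.25 + 4.75Q.
Competitive equilibrium: 109 − 3.25Q = 35.25 + 4.75Q → Q* = 9.2188, P* = 79.0391.
Marginal revenue: MR = 109 − 6.5Q. Set MR = MC: 109 − 6.5Q = 35.25 + 4.75Q → Q_m = 6.5556.
Price P_m = 109 − 3.25·6.5556 = 87.6943; MC(Q_m) = 35.25 + 4.75·6.5556 = 66.3891.
Competitive Q* = 9.2188, so ΔQ = 2.6632; wedge = 87.6943 − 66.3891 = 21.3052.
The triangle = ½ × 2.6632 × 21.3052 = 28.37.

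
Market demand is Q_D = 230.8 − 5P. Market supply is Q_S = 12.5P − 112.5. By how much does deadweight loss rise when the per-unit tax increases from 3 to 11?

In inverse form: demand P = 46.16 − 0.2Q, supply P = 9 + 0.08Q.
Competitive equilibrium: 46.16 − 0.2Q = 9 + 0.08Q → Q* = 132.7143, P* = 19.6171.
For a per-unit tax t: ΔQ = t/0.28, so DWL = ½·t·(t/0.28) = t²/0.56.
At t = 3: DWL = 16.071. At t = 11: DWL = 216.071.
Increase = 216.071 − 16.071 = 200.

200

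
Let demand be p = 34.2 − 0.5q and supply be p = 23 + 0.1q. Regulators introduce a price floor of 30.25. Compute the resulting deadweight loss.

Competitive equilibrium: 34.2 − 0.5q = 23 + 0.1q → q* = 18.6667, p* = 24.8667.
At the floor p = 30.25, quantity demanded = (34.2 − 30.25)/0.5 = 7.9.
Sellers' marginal cost at q' = 7.9: 23 + 0.1·7.9 = 23.79.
Δq = 18.6667 − 7.9 = 10.7667; wedge = 30.25 − 23.79 = 6.46.
Deadweight loss = ½ × 10.7667 × 6.46 = 34.78.

34.78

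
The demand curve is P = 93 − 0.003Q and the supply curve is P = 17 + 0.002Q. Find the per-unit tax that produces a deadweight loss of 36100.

19

Competitive equilibrium: 93 − 0.003Q = 17 + 0.002Q → Q* = 15200, P* = 47.4.
A tax t gives ΔQ = t/0.005 and wedge t, so DWL = t²/0.01.
t²/0.01 = 36100 → t² = 361 → t = 19.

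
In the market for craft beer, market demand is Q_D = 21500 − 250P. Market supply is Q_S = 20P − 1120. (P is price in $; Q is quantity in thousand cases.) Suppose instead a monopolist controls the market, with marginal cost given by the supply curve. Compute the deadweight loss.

In inverse form: demand P = 86 − 0.004Q, supply P = 56 + 0.05Q.
Competitive equilibrium: 86 − 0.004Q = 56 + 0.05Q → Q* = 555.55556, P* = 83.77778.
Marginal revenue: MR = 86 − 0.008Q. Set MR = MC: 86 − 0.008Q = 56 + 0.05Q → Q_m = 517.24138.
Price P_m = 86 − 0.004·517.24138 = 83.93103; MC(Q_m) = 56 + 0.05·517.24138 = 81.86207.
Competitive Q* = 555.55556, so ΔQ = 38.31418; wedge = 83.93103 − 81.86207 = 2.06896.
Deadweight loss = ½ × 38.31418 × 2.06896 = $39.64 thousand.

$39.64 thousand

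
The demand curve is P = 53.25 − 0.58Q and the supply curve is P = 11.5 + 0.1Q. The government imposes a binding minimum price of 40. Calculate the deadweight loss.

Competitive equilibrium: 53.25 − 0.58Q = 11.5 + 0.1Q → Q* = 61.3971, P* = 17.6397.
At the floor P = 40, quantity demanded = (53.25 − 40)/0.58 = 22.8448.
Sellers' marginal cost at Q' = 22.8448: 11.5 + 0.1·22.8448 = 13.7845.
ΔQ = 61.3971 − 22.8448 = 38.5523; wedge = 40 − 13.7845 = 26.2155.
Deadweight loss = ½ × 38.5523 × 26.2155 = 505.33.

505.33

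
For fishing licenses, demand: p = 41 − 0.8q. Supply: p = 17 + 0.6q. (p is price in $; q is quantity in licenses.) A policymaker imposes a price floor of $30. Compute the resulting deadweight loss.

$8.06

Competitive equilibrium: 41 − 0.8q = 17 + 0.6q → q* = 17.1429, p* = 27.2857.
At the floor p = 30, quantity demanded = (41 − 30)/0.8 = 13.75.
Sellers' marginal cost at q' = 13.75: 17 + 0.6·13.75 = 25.25.
Δq = 17.1429 − 13.75 = 3.3929; wedge = 30 − 25.25 = 4.75.
DWL = ½ × 3.3929 × 4.75 = $8.06.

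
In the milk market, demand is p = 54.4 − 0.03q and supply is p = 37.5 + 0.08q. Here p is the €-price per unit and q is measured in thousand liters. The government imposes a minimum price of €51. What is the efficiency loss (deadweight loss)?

Competitive equilibrium: 54.4 − 0.03q = 37.5 + 0.08q → q* = 153.6364, p* = 49.7909.
At the floor p = 51, quantity demanded = (54.4 − 51)/0.03 = 113.3333.
Sellers' marginal cost at q' = 113.3333: 37.5 + 0.08·113.3333 = 46.5667.
Δq = 153.6364 − 113.3333 = 40.3031; wedge = 51 − 46.5667 = 4.4333.
Deadweight loss = ½ × 40.3031 × 4.4333 = €89.34 thousand.

€89.34 thousand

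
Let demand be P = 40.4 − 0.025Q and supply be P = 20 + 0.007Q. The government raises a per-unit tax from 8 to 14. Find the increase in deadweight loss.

2062.50

Competitive equilibrium: 40.4 − 0.025Q = 20 + 0.007Q → Q* = 637.5, P* = 24.4625.
For a per-unit tax t: ΔQ = t/0.032, so DWL = ½·t·(t/0.032) = t²/0.064.
At t = 8: DWL = 1000. At t = 14: DWL = 3062.5.
Increase = 3062.5 − 1000 = 2062.50.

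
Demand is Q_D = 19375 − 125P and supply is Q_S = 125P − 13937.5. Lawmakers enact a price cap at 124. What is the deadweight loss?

In inverse form: demand P = 155 − 0.008Q, supply P = 111.5 + 0.008Q.
Competitive equilibrium: 155 − 0.008Q = 111.5 + 0.008Q → Q* = 2718.75, P* = 133.25.
At the ceiling P = 124, quantity supplied = (124 − 111.5)/0.008 = 1562.5.
Willingness to pay at Q' = 1562.5: 155 − 0.008·1562.5 = 142.5.
ΔQ = 2718.75 − 1562.5 = 1156.25; wedge = 142.5 − 124 = 18.5.
The triangle = ½ × 1156.25 × 18.5 = 10695.31.

10695.31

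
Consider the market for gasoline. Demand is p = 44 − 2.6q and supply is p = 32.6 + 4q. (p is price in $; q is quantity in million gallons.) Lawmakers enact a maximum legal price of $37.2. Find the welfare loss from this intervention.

Competitive equilibrium: 44 − 2.6q = 32.6 + 4q → q* = 1.7273, p* = 39.5091.
At the ceiling p = 37.2, quantity supplied = (37.2 − 32.6)/4 = 1.15.
Willingness to pay at q' = 1.15: 44 − 2.6·1.15 = 41.01.
Δq = 1.7273 − 1.15 = 0.5773; wedge = 41.01 − 37.2 = 3.81.
Deadweight loss = ½ × 0.5773 × 3.81 = $1.10 million.

$1.10 million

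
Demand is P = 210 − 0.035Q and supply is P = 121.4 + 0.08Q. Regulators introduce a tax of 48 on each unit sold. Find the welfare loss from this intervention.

10017.39

Competitive equilibrium: 210 − 0.035Q = 121.4 + 0.08Q → Q* = 770.4348, P* = 183.0348.
With the tax, the buyer price exceeds the seller price by 48: (210 − 0.035Q) − (121.4 + 0.08Q) = 48 → Q' = 353.0435.
ΔQ = 770.4348 − 353.0435 = 417.3913; the wedge equals the tax, 48.
The triangle = ½ × 417.3913 × 48 = 10017.39.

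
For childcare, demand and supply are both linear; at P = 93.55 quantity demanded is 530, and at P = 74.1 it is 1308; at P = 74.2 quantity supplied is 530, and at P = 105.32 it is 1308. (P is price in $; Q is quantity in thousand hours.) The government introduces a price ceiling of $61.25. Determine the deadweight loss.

Demand slope = (74.1 − 93.55)/(1308 − 530) = −0.025, so P = 106.8 − 0.025Q.
Supply slope = (105.32 − 74.2)/(1308 − 530) = 0.04, so P = 53 + 0.04Q.
Competitive equilibrium: 106.8 − 0.025Q = 53 + 0.04Q → Q* = 827.69231, P* = 86.10769.
At the ceiling P = 61.25, quantity supplied = (61.25 − 53)/0.04 = 206.25.
Willingness to pay at Q' = 206.25: 106.8 − 0.025·206.25 = 101.64375.
ΔQ = 827.69231 − 206.25 = 621.44231; wedge = 101.64375 − 61.25 = 40.39375.
The triangle = ½ × 621.44231 × 40.39375 = $12551.19 thousand.

$12551.19 thousand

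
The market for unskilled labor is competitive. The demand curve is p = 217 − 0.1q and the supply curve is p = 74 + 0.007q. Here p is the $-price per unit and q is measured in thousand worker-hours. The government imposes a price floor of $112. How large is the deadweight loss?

$4389.82 thousand

Competitive equilibrium: 217 − 0.1q = 74 + 0.007q → q* = 1336.4486, p* = 83.3551.
At the floor p = 112, quantity demanded = (217 − 112)/0.1 = 1050.
Sellers' marginal cost at q' = 1050: 74 + 0.007·1050 = 81.35.
Δq = 1336.4486 − 1050 = 286.4486; wedge = 112 − 81.35 = 30.65.
DWL = ½ × 286.4486 × 30.65 = $4389.82 thousand.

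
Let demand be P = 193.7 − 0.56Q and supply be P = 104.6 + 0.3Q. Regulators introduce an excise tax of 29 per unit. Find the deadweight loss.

Competitive equilibrium: 193.7 − 0.56Q = 104.6 + 0.3Q → Q* = 103.6047, P* = 135.6814.
With the tax, the buyer price exceeds the seller price by 29: (193.7 − 0.56Q) − (104.6 + 0.3Q) = 29 → Q' = 69.8837.
ΔQ = 103.6047 − 69.8837 = 33.721; the wedge equals the tax, 29.
Welfare loss = ½ × 33.721 × 29 = 488.95.

488.95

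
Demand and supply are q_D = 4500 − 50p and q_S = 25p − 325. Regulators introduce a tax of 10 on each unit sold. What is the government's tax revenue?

In inverse form: demand p = 90 − 0.02q, supply p = 13 + 0.04q.
Competitive equilibrium: 90 − 0.02q = 13 + 0.04q → q* = 1283.3333, p* = 64.3333.
With the tax, the buyer price exceeds the seller price by 10: (90 − 0.02q) − (13 + 0.04q) = 10 → q' = 1116.6667.
Tax revenue = 10 × 1116.6667 = 11166.67.

11166.67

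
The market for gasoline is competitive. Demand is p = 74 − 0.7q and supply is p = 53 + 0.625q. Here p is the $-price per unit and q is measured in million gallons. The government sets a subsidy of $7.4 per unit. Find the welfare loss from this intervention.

Competitive equilibrium: 74 − 0.7q = 53 + 0.625q → q* = 15.8491, p* = 62.9057.
The subsidy lowers effective supply by 7.4: p = 45.6 + 0.625q.
New quantity: 74 − 0.7q = 45.6 + 0.625q → q' = 21.434.
Overproduction Δq = 21.434 − 15.8491 = 5.5849; wedge = subsidy = 7.4.
The triangle = ½ × 5.5849 × 7.4 = $20.66 million.

$20.66 million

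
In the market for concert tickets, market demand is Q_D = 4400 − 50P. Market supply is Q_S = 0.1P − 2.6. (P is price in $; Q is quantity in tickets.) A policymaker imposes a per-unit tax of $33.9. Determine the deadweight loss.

$57.35

In inverse form: demand P = 88 − 0.02Q, supply P = 26 + 10Q.
Competitive equilibrium: 88 − 0.02Q = 26 + 10Q → Q* = 6.1876, P* = 87.8762.
With the tax, the buyer price exceeds the seller price by 33.9: (88 − 0.02Q) − (26 + 10Q) = 33.9 → Q' = 2.8044.
ΔQ = 6.1876 − 2.8044 = 3.3832; the wedge equals the tax, 33.9.
DWL = ½ × 3.3832 × 33.9 = $57.35.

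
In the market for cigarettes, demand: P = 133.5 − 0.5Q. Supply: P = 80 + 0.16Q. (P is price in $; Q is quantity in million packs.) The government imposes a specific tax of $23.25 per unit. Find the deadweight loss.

Competitive equilibrium: 133.5 − 0.5Q = 80 + 0.16Q → Q* = 81.0606, P* = 92.9697.
With the tax, the buyer price exceeds the seller price by 23.25: (133.5 − 0.5Q) − (80 + 0.16Q) = 23.25 → Q' = 45.8333.
ΔQ = 81.0606 − 45.8333 = 35.2273; the wedge equals the tax, 23.25.
DWL = ½ × 35.2273 × 23.25 = $409.52 million.

$409.52 million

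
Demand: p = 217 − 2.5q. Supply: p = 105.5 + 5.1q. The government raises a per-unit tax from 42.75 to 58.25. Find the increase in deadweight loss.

Competitive equilibrium: 217 − 2.5q = 105.5 + 5.1q → q* = 14.6711, p* = 180.3224.
For a per-unit tax t: Δq = t/7.6, so DWL = ½·t·(t/7.6) = t²/15.2.
At t = 42.75: DWL = 120.234. At t = 58.25: DWL = 223.228.
Increase = 223.228 − 120.234 = 102.99.

102.99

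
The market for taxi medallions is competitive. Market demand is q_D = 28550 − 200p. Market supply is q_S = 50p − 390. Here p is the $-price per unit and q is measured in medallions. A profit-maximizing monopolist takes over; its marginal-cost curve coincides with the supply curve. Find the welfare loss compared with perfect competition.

In inverse form: demand p = 142.75 − 0.005q, supply p = 7.8 + 0.02q.
Competitive equilibrium: 142.75 − 0.005q = 7.8 + 0.02q → q* = 5398, p* = 115.76.
Marginal revenue: MR = 142.75 − 0.01q. Set MR = MC: 142.75 − 0.01q = 7.8 + 0.02q → q_m = 4498.33333.
Price p_m = 142.75 − 0.005·4498.33333 = 120.25833; MC(q_m) = 7.8 + 0.02·4498.33333 = 97.76667.
Competitive q* = 5398, so Δq = 899.66667; wedge = 120.25833 − 97.76667 = 22.49166.
The triangle = ½ × 899.66667 × 22.49166 = $10117.50.

$10117.50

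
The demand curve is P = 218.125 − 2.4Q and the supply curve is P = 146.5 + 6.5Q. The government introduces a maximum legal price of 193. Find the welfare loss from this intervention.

3.56

Competitive equilibrium: 218.125 − 2.4Q = 146.5 + 6.5Q → Q* = 8.0478, P* = 198.8104.
At the ceiling P = 193, quantity supplied = (193 − 146.5)/6.5 = 7.1538.
Willingness to pay at Q' = 7.1538: 218.125 − 2.4·7.1538 = 200.9559.
ΔQ = 8.0478 − 7.1538 = 0.894; wedge = 200.9559 − 193 = 7.9559.
Welfare loss = ½ × 0.894 × 7.9559 = 3.56.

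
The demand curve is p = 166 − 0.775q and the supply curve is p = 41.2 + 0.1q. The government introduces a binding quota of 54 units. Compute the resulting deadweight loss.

3436.57

Competitive equilibrium: 166 − 0.775q = 41.2 + 0.1q → q* = 142.6286, p* = 55.4629.
At q = 54: demand price = 166 − 0.775·54 = 124.15; supply price = 41.2 + 0.1·54 = 46.6.
Δq = 142.6286 − 54 = 88.6286; wedge = 124.15 − 46.6 = 77.55.
DWL = ½ × 88.6286 × 77.55 = 3436.57.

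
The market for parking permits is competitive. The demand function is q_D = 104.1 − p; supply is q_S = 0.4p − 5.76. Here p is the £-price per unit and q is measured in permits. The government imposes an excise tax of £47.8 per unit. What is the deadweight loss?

£326.41

In inverse form: demand p = 104.1 − q, supply p = 14.4 + 2.5q.
Competitive equilibrium: 104.1 − q = 14.4 + 2.5q → q* = 25.6286, p* = 78.4714.
With the tax, the buyer price exceeds the seller price by 47.8: (104.1 − q) − (14.4 + 2.5q) = 47.8 → q' = 11.9714.
Δq = 25.6286 − 11.9714 = 13.6572; the wedge equals the tax, 47.8.
DWL = ½ × 13.6572 × 47.8 = £326.41.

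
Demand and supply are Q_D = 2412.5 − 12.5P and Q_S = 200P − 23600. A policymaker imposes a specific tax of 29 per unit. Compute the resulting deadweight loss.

4947.06

In inverse form: demand P = 193 − 0.08Q, supply P = 118 + 0.005Q.
Competitive equilibrium: 193 − 0.08Q = 118 + 0.005Q → Q* = 882.3529, P* = 122.4118.
With the tax, the buyer price exceeds the seller price by 29: (193 − 0.08Q) − (118 + 0.005Q) = 29 → Q' = 541.1765.
ΔQ = 882.3529 − 541.1765 = 341.1764; the wedge equals the tax, 29.
Deadweight loss = ½ × 341.1764 × 29 = 4947.06.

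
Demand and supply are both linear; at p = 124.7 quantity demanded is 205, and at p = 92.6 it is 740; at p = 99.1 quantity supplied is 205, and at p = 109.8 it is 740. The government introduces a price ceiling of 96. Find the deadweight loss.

9025

Demand slope = (92.6 − 124.7)/(740 − 205) = −0.06, so p = 137 − 0.06q.
Supply slope = (109.8 − 99.1)/(740 − 205) = 0.02, so p = 95 + 0.02q.
Competitive equilibrium: 137 − 0.06q = 95 + 0.02q → q* = 525, p* = 105.5.
At the ceiling p = 96, quantity supplied = (96 − 95)/0.02 = 50.
Willingness to pay at q' = 50: 137 − 0.06·50 = 134.
Δq = 525 − 50 = 475; wedge = 134 − 96 = 38.
DWL = ½ × 475 × 38 = 9025.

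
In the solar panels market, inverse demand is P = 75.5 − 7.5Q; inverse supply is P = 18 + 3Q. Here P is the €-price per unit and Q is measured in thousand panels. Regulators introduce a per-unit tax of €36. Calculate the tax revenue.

Competitive equilibrium: 75.5 − 7.5Q = 18 + 3Q → Q* = 5.4762, P* = 34.4286.
With the tax, the buyer price exceeds the seller price by 36: (75.5 − 7.5Q) − (18 + 3Q) = 36 → Q' = 2.0476.
Tax revenue = 36 × 2.0476 = €73.71 thousand.

€73.71 thousand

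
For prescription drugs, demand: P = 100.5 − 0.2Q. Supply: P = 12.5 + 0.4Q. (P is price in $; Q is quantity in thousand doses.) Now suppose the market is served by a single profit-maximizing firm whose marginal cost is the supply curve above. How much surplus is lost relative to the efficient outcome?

Competitive equilibrium: 100.5 − 0.2Q = 12.5 + 0.4Q → Q* = 146.6667, P* = 71.1667.
Marginal revenue: MR = 100.5 − 0.4Q. Set MR = MC: 100.5 − 0.4Q = 12.5 + 0.4Q → Q_m = 110.
Price P_m = 100.5 − 0.2·110 = 78.5; MC(Q_m) = 12.5 + 0.4·110 = 56.5.
Competitive Q* = 146.6667, so ΔQ = 36.6667; wedge = 78.5 − 56.5 = 22.
DWL = ½ × 36.6667 × 22 = $403.33 thousand.

$403.33 thousand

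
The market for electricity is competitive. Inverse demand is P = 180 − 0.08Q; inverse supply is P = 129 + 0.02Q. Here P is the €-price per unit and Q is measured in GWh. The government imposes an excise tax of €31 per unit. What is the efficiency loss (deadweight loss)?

€4805

Competitive equilibrium: 180 − 0.08Q = 129 + 0.02Q → Q* = 510, P* = 139.2.
With the tax, the buyer price exceeds the seller price by 31: (180 − 0.08Q) − (129 + 0.02Q) = 31 → Q' = 200.
ΔQ = 510 − 200 = 310; the wedge equals the tax, 31.
Deadweight loss = ½ × 310 × 31 = €4805.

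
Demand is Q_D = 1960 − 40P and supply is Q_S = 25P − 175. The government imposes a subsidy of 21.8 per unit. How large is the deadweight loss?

In inverse form: demand P = 49 − 0.025Q, supply P = 7 + 0.04Q.
Competitive equilibrium: 49 − 0.025Q = 7 + 0.04Q → Q* = 646.1538, P* = 32.8462.
The subsidy lowers effective supply by 21.8: P = 0.04Q − 14.8.
New quantity: 49 − 0.025Q = 0.04Q − 14.8 → Q' = 981.5385.
Overproduction ΔQ = 981.5385 − 646.1538 = 335.3847; wedge = subsidy = 21.8.
Deadweight loss = ½ × 335.3847 × 21.8 = 3655.69.

3655.69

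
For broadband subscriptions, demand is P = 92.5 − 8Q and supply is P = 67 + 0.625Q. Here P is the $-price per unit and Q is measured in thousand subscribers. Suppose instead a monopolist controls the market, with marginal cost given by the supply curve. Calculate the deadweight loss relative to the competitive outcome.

$8.73 thousand

Competitive equilibrium: 92.5 − 8Q = 67 + 0.625Q → Q* = 2.9565, P* = 68.8478.
Marginal revenue: MR = 92.5 − 16Q. Set MR = MC: 92.5 − 16Q = 67 + 0.625Q → Q_m = 1.5338.
Price P_m = 92.5 − 8·1.5338 = 80.2296; MC(Q_m) = 67 + 0.625·1.5338 = 67.9586.
Competitive Q* = 2.9565, so ΔQ = 1.4227; wedge = 80.2296 − 67.9586 = 12.271.
Deadweight loss = ½ × 1.4227 × 12.271 = $8.73 thousand.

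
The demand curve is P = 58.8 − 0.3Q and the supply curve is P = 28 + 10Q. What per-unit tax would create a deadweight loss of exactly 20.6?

20.6

Competitive equilibrium: 58.8 − 0.3Q = 28 + 10Q → Q* = 2.9903, P* = 57.9029.
A tax t gives ΔQ = t/10.3 and wedge t, so DWL = t²/20.6.
t²/20.6 = 20.6 → t² = 424.36 → t = 20.6.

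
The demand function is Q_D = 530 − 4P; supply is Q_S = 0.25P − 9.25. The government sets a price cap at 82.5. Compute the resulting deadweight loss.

261.61

In inverse form: demand P = 132.5 − 0.25Q, supply P = 37 + 4Q.
Competitive equilibrium: 132.5 − 0.25Q = 37 + 4Q → Q* = 22.4706, P* = 126.8824.
At the ceiling P = 82.5, quantity supplied = (82.5 − 37)/4 = 11.375.
Willingness to pay at Q' = 11.375: 132.5 − 0.25·11.375 = 129.6563.
ΔQ = 22.4706 − 11.375 = 11.0956; wedge = 129.6563 − 82.5 = 47.1563.
The triangle = ½ × 11.0956 × 47.1563 = 261.61.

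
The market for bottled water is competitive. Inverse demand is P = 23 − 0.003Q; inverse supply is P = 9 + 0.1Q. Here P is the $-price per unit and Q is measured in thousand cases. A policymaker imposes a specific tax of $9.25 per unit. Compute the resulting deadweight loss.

$415.35 thousand

Competitive equilibrium: 23 − 0.003Q = 9 + 0.1Q → Q* = 135.9223, P* = 22.5922.
With the tax, the buyer price exceeds the seller price by 9.25: (23 − 0.003Q) − (9 + 0.1Q) = 9.25 → Q' = 46.1165.
ΔQ = 135.9223 − 46.1165 = 89.8058; the wedge equals the tax, 9.25.
The triangle = ½ × 89.8058 × 9.25 = $415.35 thousand.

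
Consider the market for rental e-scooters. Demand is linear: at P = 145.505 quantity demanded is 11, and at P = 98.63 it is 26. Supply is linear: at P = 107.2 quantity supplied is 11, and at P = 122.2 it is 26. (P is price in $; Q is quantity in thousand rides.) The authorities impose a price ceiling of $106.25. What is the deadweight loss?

$216.10 thousand

Demand slope = (98.63 − 145.505)/(26 − 11) = −3.125, so P = 179.88 − 3.125Q.
Supply slope = (122.2 − 107.2)/(26 − 11) = 1, so P = 96.2 + Q.
Competitive equilibrium: 179.88 − 3.125Q = 96.2 + Q → Q* = 20.2861, P* = 116.4861.
At the ceiling P = 106.25, quantity supplied = (106.25 − 96.2)/1 = 10.05.
Willingness to pay at Q' = 10.05: 179.88 − 3.125·10.05 = 148.4738.
ΔQ = 20.2861 − 10.05 = 10.2361; wedge = 148.4738 − 106.25 = 42.2238.
DWL = ½ × 10.2361 × 42.2238 = $216.10 thousand.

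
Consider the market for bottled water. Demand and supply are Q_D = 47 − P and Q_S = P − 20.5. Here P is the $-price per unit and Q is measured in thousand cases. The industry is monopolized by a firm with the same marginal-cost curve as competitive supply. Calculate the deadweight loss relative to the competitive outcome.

In inverse form: demand P = 47 − Q, supply P = 20.5 + Q.
Competitive equilibrium: 47 − Q = 20.5 + Q → Q* = 13.25, P* = 33.75.
Marginal revenue: MR = 47 − 2Q. Set MR = MC: 47 − 2Q = 20.5 + Q → Q_m = 8.8333.
Price P_m = 47 − 1·8.8333 = 38.1667; MC(Q_m) = 20.5 + 1·8.8333 = 29.3333.
Competitive Q* = 13.25, so ΔQ = 4.4167; wedge = 38.1667 − 29.3333 = 8.8334.
The triangle = ½ × 4.4167 × 8.8334 = $19.51 thousand.

$19.51 thousand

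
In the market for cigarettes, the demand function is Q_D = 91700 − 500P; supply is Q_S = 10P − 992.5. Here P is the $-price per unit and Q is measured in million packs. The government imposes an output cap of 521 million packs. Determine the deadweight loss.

In inverse form: demand P = 183.4 − 0.002Q, supply P = 99.25 + 0.1Q.
Competitive equilibrium: 183.4 − 0.002Q = 99.25 + 0.1Q → Q* = 825, P* = 181.75.
At Q = 521: demand price = 183.4 − 0.002·521 = 182.358; supply price = 99.25 + 0.1·521 = 151.35.
ΔQ = 825 − 521 = 304; wedge = 182.358 − 151.35 = 31.008.
DWL = ½ × 304 × 31.008 = $4713.216 million.

$4713.216 million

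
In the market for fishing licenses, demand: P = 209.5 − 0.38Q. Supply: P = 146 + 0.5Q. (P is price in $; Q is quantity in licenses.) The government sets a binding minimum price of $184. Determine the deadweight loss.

$11.24

Competitive equilibrium: 209.5 − 0.38Q = 146 + 0.5Q → Q* = 72.1591, P* = 182.0795.
At the floor P = 184, quantity demanded = (209.5 − 184)/0.38 = 67.1053.
Sellers' marginal cost at Q' = 67.1053: 146 + 0.5·67.1053 = 179.5527.
ΔQ = 72.1591 − 67.1053 = 5.0538; wedge = 184 − 179.5527 = 4.4473.
Welfare loss = ½ × 5.0538 × 4.4473 = $11.24.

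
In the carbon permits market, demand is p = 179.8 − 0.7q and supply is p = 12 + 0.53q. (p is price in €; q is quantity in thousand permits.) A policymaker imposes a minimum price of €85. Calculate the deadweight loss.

Competitive equilibrium: 179.8 − 0.7q = 12 + 0.53q → q* = 136.4228, p* = 84.3041.
At the floor p = 85, quantity demanded = (179.8 − 85)/0.7 = 135.4286.
Sellers' marginal cost at q' = 135.4286: 12 + 0.53·135.4286 = 83.7772.
Δq = 136.4228 − 135.4286 = 0.9942; wedge = 85 − 83.7772 = 1.2228.
Welfare loss = ½ × 0.9942 × 1.2228 = €0.61 thousand.

€0.61 thousand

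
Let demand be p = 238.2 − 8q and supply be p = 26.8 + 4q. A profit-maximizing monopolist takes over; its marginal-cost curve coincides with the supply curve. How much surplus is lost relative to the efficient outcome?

Competitive equilibrium: 238.2 − 8q = 26.8 + 4q → q* = 17.6167, p* = 97.2667.
Marginal revenue: MR = 238.2 − 16q. Set MR = MC: 238.2 − 16q = 26.8 + 4q → q_m = 10.57.
Price p_m = 238.2 − 8·10.57 = 153.64; MC(q_m) = 26.8 + 4·10.57 = 69.08.
Competitive q* = 17.6167, so Δq = 7.0467; wedge = 153.64 − 69.08 = 84.56.
DWL = ½ × 7.0467 × 84.56 = 297.93.

297.93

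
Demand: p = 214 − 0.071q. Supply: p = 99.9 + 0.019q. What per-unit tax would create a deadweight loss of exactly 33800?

78

Competitive equilibrium: 214 − 0.071q = 99.9 + 0.019q → q* = 1267.7778, p* = 123.9878.
A tax t gives Δq = t/0.09 and wedge t, so DWL = t²/0.18.
t²/0.18 = 33800 → t² = 6084 → t = 78.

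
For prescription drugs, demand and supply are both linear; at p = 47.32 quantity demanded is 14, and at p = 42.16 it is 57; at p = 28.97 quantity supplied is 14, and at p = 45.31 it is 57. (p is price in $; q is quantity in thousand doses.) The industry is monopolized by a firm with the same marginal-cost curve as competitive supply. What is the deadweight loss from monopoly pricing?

$24.07 thousand

Demand slope = (42.16 − 47.32)/(57 − 14) = −0.12, so p = 49 − 0.12q.
Supply slope = (45.31 − 28.97)/(57 − 14) = 0.38, so p = 23.65 + 0.38q.
Competitive equilibrium: 49 − 0.12q = 23.65 + 0.38q → q* = 50.7, p* = 42.916.
Marginal revenue: MR = 49 − 0.24q. Set MR = MC: 49 − 0.24q = 23.65 + 0.38q → q_m = 40.8871.
Price p_m = 49 − 0.12·40.8871 = 44.0935; MC(q_m) = 23.65 + 0.38·40.8871 = 39.1871.
Competitive q* = 50.7, so Δq = 9.8129; wedge = 44.0935 − 39.1871 = 4.9064.
Welfare loss = ½ × 9.8129 × 4.9064 = $24.07 thousand.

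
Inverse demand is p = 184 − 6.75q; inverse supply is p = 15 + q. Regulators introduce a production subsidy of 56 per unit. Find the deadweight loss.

Competitive equilibrium: 184 − 6.75q = 15 + q → q* = 21.8065, p* = 36.8065.
The subsidy lowers effective supply by 56: p = q − 41.
New quantity: 184 − 6.75q = q − 41 → q' = 29.0323.
Overproduction Δq = 29.0323 − 21.8065 = 7.2258; wedge = subsidy = 56.
Deadweight loss = ½ × 7.2258 × 56 = 202.32.

202.32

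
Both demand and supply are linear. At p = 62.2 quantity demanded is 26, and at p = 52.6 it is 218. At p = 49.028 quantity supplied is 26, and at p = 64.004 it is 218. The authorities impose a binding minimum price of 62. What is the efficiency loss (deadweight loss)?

626.08

Demand slope = (52.6 − 62.2)/(218 − 26) = −0.05, so p = 63.5 − 0.05q.
Supply slope = (64.004 − 49.028)/(218 − 26) = 0.078, so p = 47 + 0.078q.
Competitive equilibrium: 63.5 − 0.05q = 47 + 0.078q → q* = 128.9063, p* = 57.0547.
At the floor p = 62, quantity demanded = (63.5 − 62)/0.05 = 30.
Sellers' marginal cost at q' = 30: 47 + 0.078·30 = 49.34.
Δq = 128.9063 − 30 = 98.9063; wedge = 62 − 49.34 = 12.66.
Welfare loss = ½ × 98.9063 × 12.66 = 626.08.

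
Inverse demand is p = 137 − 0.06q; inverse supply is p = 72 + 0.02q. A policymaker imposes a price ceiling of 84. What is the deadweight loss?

Competitive equilibrium: 137 − 0.06q = 72 + 0.02q → q* = 812.5, p* = 88.25.
At the ceiling p = 84, quantity supplied = (84 − 72)/0.02 = 600.
Willingness to pay at q' = 600: 137 − 0.06·600 = 101.
Δq = 812.5 − 600 = 212.5; wedge = 101 − 84 = 17.
Deadweight loss = ½ × 212.5 × 17 = 1806.25.

1806.25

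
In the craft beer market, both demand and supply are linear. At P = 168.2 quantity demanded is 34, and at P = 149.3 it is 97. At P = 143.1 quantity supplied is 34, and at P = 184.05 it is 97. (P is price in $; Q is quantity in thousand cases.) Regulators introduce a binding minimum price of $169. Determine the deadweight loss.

Demand slope = (149.3 − 168.2)/(97 − 34) = −0.3, so P = 178.4 − 0.3Q.
Supply slope = (184.05 − 143.1)/(97 − 34) = 0.65, so P = 121 + 0.65Q.
Competitive equilibrium: 178.4 − 0.3Q = 121 + 0.65Q → Q* = 60.4211, P* = 160.2737.
At the floor P = 169, quantity demanded = (178.4 − 169)/0.3 = 31.3333.
Sellers' marginal cost at Q' = 31.3333: 121 + 0.65·31.3333 = 141.3666.
ΔQ = 60.4211 − 31.3333 = 29.0878; wedge = 169 − 141.3666 = 27.6334.
Deadweight loss = ½ × 29.0878 × 27.6334 = $401.90 thousand.

$401.90 thousand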